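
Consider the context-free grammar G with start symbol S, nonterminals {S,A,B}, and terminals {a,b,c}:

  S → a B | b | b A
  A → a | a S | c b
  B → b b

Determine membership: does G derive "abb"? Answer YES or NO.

Convert to CNF:
  S -> T0 B | T2 A | b
  A -> T0 S | T1 T2 | a
  B -> T2 T2
  T0 -> a
  T1 -> c
  T2 -> b

CYK fill:
  cell(0,0) a: {A,T0}  orig:{A}
  cell(1,1) b: {S,T2}  orig:{S}
  cell(2,2) b: {S,T2}  orig:{S}
  cell(0,1) ab: {A}
  cell(1,2) bb: {B}
  cell(0,2) abb: {S}

S ∈ T[0,2] ⇒ YES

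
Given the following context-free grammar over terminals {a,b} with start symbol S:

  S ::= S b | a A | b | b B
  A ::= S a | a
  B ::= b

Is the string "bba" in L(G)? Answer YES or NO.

Convert to CNF:
  S -> S T1 | T0 A | T1 B | b
  A -> S T0 | a
  B -> b
  T0 -> a
  T1 -> b

Fill CYK table bottom-up:
  T[0,0] 'b' = {B,S,T1}  orig:{B,S}
  T[1,1] 'b' = {B,S,T1}  orig:{B,S}
  T[2,2] 'a' = {A,T0}  orig:{A}
  T[0,1] 'bb' = {S}
  T[1,2] 'ba' = {A}
  T[0,2] 'bba' = {A}

S ∉ T[0,2] ⇒ NO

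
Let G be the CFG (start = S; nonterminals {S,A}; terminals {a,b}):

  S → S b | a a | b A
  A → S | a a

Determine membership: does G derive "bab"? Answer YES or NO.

CNF form of G:
  S -> S T0 | T0 A | T1 T1
  A -> S T0 | T0 A | T1 T1
  T0 -> b
  T1 -> a

CYK fill:
  T[0,0] 'b' = {T0}  orig:{}
  T[1,1] 'a' = {T1}  orig:{}
  T[2,2] 'b' = {T0}  orig:{}
  T[0,1] 'ba' = ∅
  T[1,2] 'ab' = ∅
  T[0,2] 'bab' = ∅

S ∉ T[0,2] ⇒ NO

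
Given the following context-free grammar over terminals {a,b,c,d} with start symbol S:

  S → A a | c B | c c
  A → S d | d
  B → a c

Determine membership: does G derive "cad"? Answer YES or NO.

Convert to CNF:
  S -> A T1 | T2 B | T2 T2
  A -> S T0 | d
  B -> T1 T2
  T0 -> d
  T1 -> a
  T2 -> c

CYK fill:
  [0..0]={T2}  "c"  orig:{}
  [1..1]={T1}  "a"  orig:{}
  [2..2]={A,T0}  "d"  orig:{A}
  [0..1]=∅  "ca"
  [1..2]=∅  "ad"
  [0..2]=∅  "cad"

S ∉ T[0,2] ⇒ NO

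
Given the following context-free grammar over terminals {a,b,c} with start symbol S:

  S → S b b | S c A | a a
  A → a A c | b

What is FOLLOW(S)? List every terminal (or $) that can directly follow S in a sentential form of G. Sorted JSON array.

Compute FIRST by fixpoint:
iter 1:
  A via A→a A c: +{a}
  A via A→b: +{b}
  S via S→a a: +{a}
  S: {a}  A: {a,b}
iter 2: — fixpoint
  S: {a}  A: {a,b}

FOLLOW iteration:
initialize: $ ∈ FOLLOW(S)
round 1:
  A→a A c: FOLLOW(A) ⊇ FIRST(c) = {c}; new: +{c}
  S→S b b: FOLLOW(S) ⊇ FIRST(b) = {b}; new: +{b}
  S→S c A: FOLLOW(S) ⊇ FIRST(c) = {c}; new: +{c}
  S→S c A: FOLLOW(A) ⊇ FOLLOW(S) ⊇ {$,b,c}; new: +{$,b}
  FOLLOW(S)={$,b,c}  FOLLOW(A)={$,b,c}
round 2: done
  FOLLOW(S)={$,b,c}  FOLLOW(A)={$,b,c}

FOLLOW(S) = ["$", "b", "c"]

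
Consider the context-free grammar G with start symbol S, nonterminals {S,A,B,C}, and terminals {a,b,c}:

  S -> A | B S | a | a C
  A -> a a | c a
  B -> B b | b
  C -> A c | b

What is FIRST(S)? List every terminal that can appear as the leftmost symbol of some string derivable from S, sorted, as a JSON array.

Compute FIRST by fixpoint:
iter 1:
  A via A→a a: +{a}
  A via A→c a: +{c}
  B via B→b: +{b}
  C via C→A c: +{a,c}
  C via C→b: +{b}
  S via S→A: +{a,c}
  S via S→B S: +{b}
  S: {a,b,c}  A: {a,c}  B: {b}  C: {a,b,c}
iter 2: done
  S: {a,b,c}  A: {a,c}  B: {b}  C: {a,b,c}

FIRST(S) = ["a", "b", "c"]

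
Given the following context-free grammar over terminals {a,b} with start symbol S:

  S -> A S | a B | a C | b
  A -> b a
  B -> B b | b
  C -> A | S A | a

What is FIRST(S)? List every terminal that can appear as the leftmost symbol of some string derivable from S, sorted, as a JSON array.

Compute FIRST by fixpoint:
pass 1:
  A via A→b a: +{b}
  B via B→b: +{b}
  C via C→A: +{b}
  C via C→a: +{a}
  S via S→A S: +{b}
  S via S→a B: +{a}
  S: {a,b}  A: {b}  B: {b}  C: {a,b}
pass 2: done
  S: {a,b}  A: {b}  B: {b}  C: {a,b}

FIRST(S) = ["a", "b"]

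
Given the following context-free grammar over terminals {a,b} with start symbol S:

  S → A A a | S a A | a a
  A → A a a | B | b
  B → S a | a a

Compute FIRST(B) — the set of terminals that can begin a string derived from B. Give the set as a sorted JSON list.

FIRST sets, iterate to fixpoint:
round 1:
  A via A→b: +{b}
  B via B→a a: +{a}
  S via S→A A a: +{b}
  S via S→a a: +{a}
  FIRST(S)={a,b}  FIRST(A)={b}  FIRST(B)={a}
round 2:
  A via A→B: +{a}
  B via B→S a: +{b}
  FIRST(S)={a,b}  FIRST(A)={a,b}  FIRST(B)={a,b}
round 3: (stable)
  FIRST(S)={a,b}  FIRST(A)={a,b}  FIRST(B)={a,b}

FIRST(B) = ["a", "b"]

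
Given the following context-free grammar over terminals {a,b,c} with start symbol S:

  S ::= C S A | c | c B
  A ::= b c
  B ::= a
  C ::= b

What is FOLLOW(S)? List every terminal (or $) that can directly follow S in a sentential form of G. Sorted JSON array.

Compute FIRST by fixpoint:
iter 1:
  A via A→b c: +{b}
  B via B→a: +{a}
  C via C→b: +{b}
  S via S→C S A: +{b}
  S via S→c: +{c}
  FIRST[S]={b,c}  FIRST[A]={b}  FIRST[B]={a}  FIRST[C]={b}
iter 2: (stable)
  FIRST[S]={b,c}  FIRST[A]={b}  FIRST[B]={a}  FIRST[C]={b}

FOLLOW iteration:
initialize: $ ∈ FOLLOW(S)
round 1:
  S→C S A: FOLLOW(C) ⊇ FIRST(S) = {b,c}; new: +{b,c}
  S→C S A: FOLLOW(S) ⊇ FIRST(A) = {b}; new: +{b}
  S→C S A: FOLLOW(A) ⊇ FOLLOW(S) ⊇ {$,b}; new: +{$,b}
  S→c B: FOLLOW(B) ⊇ FOLLOW(S) ⊇ {$,b}; new: +{$,b}
  FOLLOW[S]={$,b}  FOLLOW[A]={$,b}  FOLLOW[B]={$,b}  FOLLOW[C]={b,c}
round 2: done
  FOLLOW[S]={$,b}  FOLLOW[A]={$,b}  FOLLOW[B]={$,b}  FOLLOW[C]={b,c}

FOLLOW(S) = ["$", "b"]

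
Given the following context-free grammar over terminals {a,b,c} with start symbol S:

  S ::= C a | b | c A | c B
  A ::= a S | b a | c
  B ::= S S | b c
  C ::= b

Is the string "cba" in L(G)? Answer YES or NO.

CNF form of G:
  S -> C T0 | T2 A | T2 B | b
  A -> T0 S | T1 T0 | c
  B -> S S | T1 T2
  C -> b
  T0 -> a
  T1 -> b
  T2 -> c

Fill CYK table bottom-up:
  T[0,0] 'c' = {A,T2}  orig:{A}
  T[1,1] 'b' = {C,S,T1}  orig:{C,S}
  T[2,2] 'a' = {T0}  orig:{}
  T[0,1] 'cb' = ∅
  T[1,2] 'ba' = {A,S}
  T[0,2] 'cba' = {S}

S ∈ T[0,2] ⇒ YES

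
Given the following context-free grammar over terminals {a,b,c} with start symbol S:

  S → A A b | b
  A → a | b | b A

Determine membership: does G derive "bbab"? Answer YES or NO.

CNF form of G:
  S -> A X1 | b
  A -> T0 A | a | b
  T0 -> b
  X1 -> A T0

CYK fill:
  cell(0,0) b: {A,S,T0}  orig:{A,S}
  cell(1,1) b: {A,S,T0}  orig:{A,S}
  cell(2,2) a: {A}
  cell(3,3) b: {A,S,T0}  orig:{A,S}
  cell(0,1) bb: {A,X1}  orig:{A}
  cell(1,2) ba: {A}
  cell(2,3) ab: {X1}  orig:{}
  cell(0,2) bba: {A}
  cell(1,3) bab: {S,X1}  orig:{S}
  cell(0,3) bbab: {S,X1}  orig:{S}

S ∈ T[0,3] ⇒ YES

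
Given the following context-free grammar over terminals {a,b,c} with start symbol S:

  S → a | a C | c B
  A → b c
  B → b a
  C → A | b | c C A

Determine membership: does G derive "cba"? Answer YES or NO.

Convert to CNF:
  S -> T1 B | T2 C | a
  A -> T0 T1
  B -> T0 T2
  C -> T0 T1 | T1 X3 | b
  T0 -> b
  T1 -> c
  T2 -> a
  X3 -> C A

Fill CYK table bottom-up:
  cell(0,0) c: {T1}  orig:{}
  cell(1,1) b: {C,T0}  orig:{C}
  cell(2,2) a: {S,T2}  orig:{S}
  cell(0,1) cb: ∅
  cell(1,2) ba: {B}
  cell(0,2) cba: {S}

S ∈ T[0,2] ⇒ YES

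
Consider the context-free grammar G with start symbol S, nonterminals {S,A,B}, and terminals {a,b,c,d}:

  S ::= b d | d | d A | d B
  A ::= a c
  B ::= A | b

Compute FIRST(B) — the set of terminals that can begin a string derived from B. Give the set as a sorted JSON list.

FIRST iteration:
iter 1:
  A via A→a c: +{a}
  B via B→A: +{a}
  B via B→b: +{b}
  S via S→b d: +{b}
  S via S→d: +{d}
  FIRST[S]={b,d}  FIRST[A]={a}  FIRST[B]={a,b}
iter 2: (no change)
  FIRST[S]={b,d}  FIRST[A]={a}  FIRST[B]={a,b}

FIRST(B) = ["a", "b"]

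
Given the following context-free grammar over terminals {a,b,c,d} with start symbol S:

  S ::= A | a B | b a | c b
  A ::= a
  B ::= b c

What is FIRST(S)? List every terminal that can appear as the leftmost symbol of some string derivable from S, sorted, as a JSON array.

FIRST sets, iterate to fixpoint:
[1]
  A via A→a: +{a}
  B via B→b c: +{b}
  S via S→A: +{a}
  S via S→b a: +{b}
  S via S→c b: +{c}
  FIRST(S)={a,b,c}  FIRST(A)={a}  FIRST(B)={b}
[2] (stable)
  FIRST(S)={a,b,c}  FIRST(A)={a}  FIRST(B)={b}

FIRST(S) = ["a", "b", "c"]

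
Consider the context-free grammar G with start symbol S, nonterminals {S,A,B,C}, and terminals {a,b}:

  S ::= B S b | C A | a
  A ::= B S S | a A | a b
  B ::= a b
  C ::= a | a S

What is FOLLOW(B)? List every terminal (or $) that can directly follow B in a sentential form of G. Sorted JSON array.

Compute FIRST by fixpoint:
round 1:
  A via A→a A: +{a}
  B via B→a b: +{a}
  C via C→a: +{a}
  S via S→B S b: +{a}
  S: {a}  A: {a}  B: {a}  C: {a}
round 2: (stable)
  S: {a}  A: {a}  B: {a}  C: {a}

Compute FOLLOW by fixpoint:
seed FOLLOW(S) with $
round 1:
  A→B S S: FOLLOW(B) ⊇ FIRST(S) = {a}; new: +{a}
  A→B S S: FOLLOW(S) ⊇ FIRST(S) = {a}; new: +{a}
  S→B S b: FOLLOW(S) ⊇ FIRST(b) = {b}; new: +{b}
  S→C A: FOLLOW(C) ⊇ FIRST(A) = {a}; new: +{a}
  S→C A: FOLLOW(A) ⊇ FOLLOW(S) ⊇ {$,a,b}; new: +{$,a,b}
  FOLLOW[S]={$,a,b}  FOLLOW[A]={$,a,b}  FOLLOW[B]={a}  FOLLOW[C]={a}
round 2: done
  FOLLOW[S]={$,a,b}  FOLLOW[A]={$,a,b}  FOLLOW[B]={a}  FOLLOW[C]={a}

FOLLOW(B) = ["a"]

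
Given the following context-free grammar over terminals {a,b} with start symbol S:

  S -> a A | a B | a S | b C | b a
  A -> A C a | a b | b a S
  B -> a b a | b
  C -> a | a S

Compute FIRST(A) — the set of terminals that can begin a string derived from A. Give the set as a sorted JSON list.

FIRST sets, iterate to fixpoint:
[1]
  A via A→a b: +{a}
  A via A→b a S: +{b}
  B via B→a b a: +{a}
  B via B→b: +{b}
  C via C→a: +{a}
  S via S→a A: +{a}
  S via S→b C: +{b}
  S: {a,b}  A: {a,b}  B: {a,b}  C: {a}
[2] (stable)
  S: {a,b}  A: {a,b}  B: {a,b}  C: {a}

FIRST(A) = ["a", "b"]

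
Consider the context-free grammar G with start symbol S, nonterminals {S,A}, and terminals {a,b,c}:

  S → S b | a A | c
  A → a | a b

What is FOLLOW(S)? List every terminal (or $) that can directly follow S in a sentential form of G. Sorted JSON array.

FIRST iteration:
[1]
  A via A→a: +{a}
  S via S→a A: +{a}
  S via S→c: +{c}
  FIRST(S)={a,c}  FIRST(A)={a}
[2] (stable)
  FIRST(S)={a,c}  FIRST(A)={a}

FOLLOW iteration:
initialize: $ ∈ FOLLOW(S)
pass 1:
  S→S b: FOLLOW(S) ⊇ FIRST(b) = {b}; new: +{b}
  S→a A: FOLLOW(A) ⊇ FOLLOW(S) ⊇ {$,b}; new: +{$,b}
  S: {$,b}  A: {$,b}
pass 2: (stable)
  S: {$,b}  A: {$,b}

FOLLOW(S) = ["$", "b"]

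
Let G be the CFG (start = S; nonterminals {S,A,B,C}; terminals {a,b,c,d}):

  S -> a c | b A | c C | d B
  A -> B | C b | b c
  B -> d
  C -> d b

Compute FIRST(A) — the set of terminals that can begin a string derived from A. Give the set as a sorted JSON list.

FIRST iteration:
round 1:
  A via A→b c: +{b}
  B via B→d: +{d}
  C via C→d b: +{d}
  S via S→a c: +{a}
  S via S→b A: +{b}
  S via S→c C: +{c}
  S via S→d B: +{d}
  FIRST[S]={a,b,c,d}  FIRST[A]={b}  FIRST[B]={d}  FIRST[C]={d}
round 2:
  A via A→B: +{d}
  FIRST[S]={a,b,c,d}  FIRST[A]={b,d}  FIRST[B]={d}  FIRST[C]={d}
round 3: — fixpoint
  FIRST[S]={a,b,c,d}  FIRST[A]={b,d}  FIRST[B]={d}  FIRST[C]={d}

FIRST(A) = ["b", "d"]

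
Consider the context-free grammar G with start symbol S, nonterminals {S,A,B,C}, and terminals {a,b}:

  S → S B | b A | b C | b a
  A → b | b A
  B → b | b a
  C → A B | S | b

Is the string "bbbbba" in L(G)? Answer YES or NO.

Convert to CNF:
  S -> S B | T0 A | T0 C | T0 T1
  A -> T0 A | b
  B -> T0 T1 | b
  C -> A B | S B | T0 A | T0 C | T0 T1 | b
  T0 -> b
  T1 -> a

CYK fill:
  cell(0,0) b: {A,B,C,T0}  orig:{A,B,C}
  cell(1,1) b: {A,B,C,T0}  orig:{A,B,C}
  cell(2,2) b: {A,B,C,T0}  orig:{A,B,C}
  cell(3,3) b: {A,B,C,T0}  orig:{A,B,C}
  cell(4,4) b: {A,B,C,T0}  orig:{A,B,C}
  cell(5,5) a: {T1}  orig:{}
  cell(0,1) bb: {A,C,S}
  cell(1,2) bb: {A,C,S}
  cell(2,3) bb: {A,C,S}
  cell(3,4) bb: {A,C,S}
  cell(4,5) ba: {B,C,S}
  cell(0,2) bbb: {A,C,S}
  cell(1,3) bbb: {A,C,S}
  cell(2,4) bbb: {A,C,S}
  cell(3,5) bba: {C,S}
  cell(0,3) bbbb: {A,C,S}
  cell(1,4) bbbb: {A,C,S}
  cell(2,5) bbba: {C,S}
  cell(0,4) bbbbb: {A,C,S}
  cell(1,5) bbbba: {C,S}
  cell(0,5) bbbbba: {C,S}

S ∈ T[0,5] ⇒ YES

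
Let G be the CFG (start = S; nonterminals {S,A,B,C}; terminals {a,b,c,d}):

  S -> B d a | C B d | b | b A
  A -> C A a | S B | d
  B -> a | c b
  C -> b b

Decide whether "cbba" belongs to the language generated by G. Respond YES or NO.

Convert to CNF:
  S -> B X5 | C X6 | T2 A | b
  A -> C X4 | S B | d
  B -> T1 T2 | a
  C -> T2 T2
  T0 -> a
  T1 -> c
  T2 -> b
  T3 -> d
  X4 -> A T0
  X5 -> T3 T0
  X6 -> B T3

Fill CYK table bottom-up:
  [0..0]={T1}  "c"  orig:{}
  [1..1]={S,T2}  "b"  orig:{S}
  [2..2]={S,T2}  "b"  orig:{S}
  [3..3]={B,T0}  "a"  orig:{B}
  [0..1]={B}  "cb"
  [1..2]={C}  "bb"
  [2..3]={A}  "ba"
  [0..2]=∅  "cbb"
  [1..3]={S}  "bba"
  [0..3]=∅  "cbba"

S ∉ T[0,3] ⇒ NO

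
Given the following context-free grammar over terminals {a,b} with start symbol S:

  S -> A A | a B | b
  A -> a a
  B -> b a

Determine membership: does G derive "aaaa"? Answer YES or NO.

Convert to CNF:
  S -> A A | T0 B | b
  A -> T0 T0
  B -> T1 T0
  T0 -> a
  T1 -> b

CYK fill:
  [0..0]={T0}  "a"  orig:{}
  [1..1]={T0}  "a"  orig:{}
  [2..2]={T0}  "a"  orig:{}
  [3..3]={T0}  "a"  orig:{}
  [0..1]={A}  "aa"
  [1..2]={A}  "aa"
  [2..3]={A}  "aa"
  [0..2]=∅  "aaa"
  [1..3]=∅  "aaa"
  [0..3]={S}  "aaaa"

S ∈ T[0,3] ⇒ YES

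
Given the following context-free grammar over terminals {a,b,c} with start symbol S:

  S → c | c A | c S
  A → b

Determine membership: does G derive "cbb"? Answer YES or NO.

CNF form of G:
  S -> T0 A | T0 S | c
  A -> b
  T0 -> c

CYK table (by increasing span):
  T[0,0] 'c' = {S,T0}  orig:{S}
  T[1,1] 'b' = {A}
  T[2,2] 'b' = {A}
  T[0,1] 'cb' = {S}
  T[1,2] 'bb' = ∅
  T[0,2] 'cbb' = ∅

S ∉ T[0,2] ⇒ NO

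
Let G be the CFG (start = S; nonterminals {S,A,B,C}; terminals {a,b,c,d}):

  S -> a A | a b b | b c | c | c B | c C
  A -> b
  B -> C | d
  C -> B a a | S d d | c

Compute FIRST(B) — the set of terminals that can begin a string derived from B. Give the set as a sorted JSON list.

Compute FIRST by fixpoint:
pass 1:
  A via A→b: +{b}
  B via B→d: +{d}
  C via C→B a a: +{d}
  C via C→c: +{c}
  S via S→a A: +{a}
  S via S→b c: +{b}
  S via S→c: +{c}
  FIRST(S)={a,b,c}  FIRST(A)={b}  FIRST(B)={d}  FIRST(C)={c,d}
pass 2:
  B via B→C: +{c}
  C via C→S d d: +{a,b}
  FIRST(S)={a,b,c}  FIRST(A)={b}  FIRST(B)={c,d}  FIRST(C)={a,b,c,d}
pass 3:
  B via B→C: +{a,b}
  FIRST(S)={a,b,c}  FIRST(A)={b}  FIRST(B)={a,b,c,d}  FIRST(C)={a,b,c,d}
pass 4: (no change)
  FIRST(S)={a,b,c}  FIRST(A)={b}  FIRST(B)={a,b,c,d}  FIRST(C)={a,b,c,d}

FIRST(B) = ["a", "b", "c", "d"]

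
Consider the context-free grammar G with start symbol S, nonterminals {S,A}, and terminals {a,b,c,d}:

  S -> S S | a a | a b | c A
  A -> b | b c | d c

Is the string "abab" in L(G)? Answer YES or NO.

Convert to CNF:
  S -> S S | T1 A | T3 T0 | T3 T3
  A -> T0 T1 | T2 T1 | b
  T0 -> b
  T1 -> c
  T2 -> d
  T3 -> a

CYK table (by increasing span):
  T[0,0] 'a' = {T3}  orig:{}
  T[1,1] 'b' = {A,T0}  orig:{A}
  T[2,2] 'a' = {T3}  orig:{}
  T[3,3] 'b' = {A,T0}  orig:{A}
  T[0,1] 'ab' = {S}
  T[1,2] 'ba' = ∅
  T[2,3] 'ab' = {S}
  T[0,2] 'aba' = ∅
  T[1,3] 'bab' = ∅
  T[0,3] 'abab' = {S}

S ∈ T[0,3] ⇒ YES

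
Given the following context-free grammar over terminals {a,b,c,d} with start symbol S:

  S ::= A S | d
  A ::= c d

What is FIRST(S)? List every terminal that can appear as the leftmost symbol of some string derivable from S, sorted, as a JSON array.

FIRST iteration:
round 1:
  A via A→c d: +{c}
  S via S→A S: +{c}
  S via S→d: +{d}
  FIRST(S)={c,d}  FIRST(A)={c}
round 2: (stable)
  FIRST(S)={c,d}  FIRST(A)={c}

FIRST(S) = ["c", "d"]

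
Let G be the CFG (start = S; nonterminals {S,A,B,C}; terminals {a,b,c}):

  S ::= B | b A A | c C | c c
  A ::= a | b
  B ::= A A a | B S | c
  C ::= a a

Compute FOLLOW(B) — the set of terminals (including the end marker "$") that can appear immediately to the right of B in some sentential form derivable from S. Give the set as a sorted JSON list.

FIRST sets, iterate to fixpoint:
pass 1:
  A via A→a: +{a}
  A via A→b: +{b}
  B via B→A A a: +{a,b}
  B via B→c: +{c}
  C via C→a a: +{a}
  S via S→B: +{a,b,c}
  FIRST(S)={a,b,c}  FIRST(A)={a,b}  FIRST(B)={a,b,c}  FIRST(C)={a}
pass 2: done
  FIRST(S)={a,b,c}  FIRST(A)={a,b}  FIRST(B)={a,b,c}  FIRST(C)={a}

FOLLOW iteration:
FOLLOW(S) := {$}
pass 1:
  B→A A a: FOLLOW(A) ⊇ FIRST(A) = {a,b}; new: +{a,b}
  B→B S: FOLLOW(B) ⊇ FIRST(S) = {a,b,c}; new: +{a,b,c}
  B→B S: FOLLOW(S) ⊇ FOLLOW(B) ⊇ {a,b,c}; new: +{a,b,c}
  S→B: FOLLOW(B) ⊇ FOLLOW(S) ⊇ {$,a,b,c}; new: +{$}
  S→b A A: FOLLOW(A) ⊇ FOLLOW(S) ⊇ {$,a,b,c}; new: +{$,c}
  S→c C: FOLLOW(C) ⊇ FOLLOW(S) ⊇ {$,a,b,c}; new: +{$,a,b,c}
  FOLLOW(S)={$,a,b,c}  FOLLOW(A)={$,a,b,c}  FOLLOW(B)={$,a,b,c}  FOLLOW(C)={$,a,b,c}
pass 2: (no change)
  FOLLOW(S)={$,a,b,c}  FOLLOW(A)={$,a,b,c}  FOLLOW(B)={$,a,b,c}  FOLLOW(C)={$,a,b,c}

FOLLOW(B) = ["$", "a", "b", "c"]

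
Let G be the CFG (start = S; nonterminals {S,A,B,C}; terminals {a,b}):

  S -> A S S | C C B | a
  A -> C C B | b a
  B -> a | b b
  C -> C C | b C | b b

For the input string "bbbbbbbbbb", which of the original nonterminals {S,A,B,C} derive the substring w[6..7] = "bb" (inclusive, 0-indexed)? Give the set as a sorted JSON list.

Convert to CNF:
  S -> A X3 | C X4 | a
  A -> C X2 | T0 T1
  B -> T0 T0 | a
  C -> C C | T0 C | T0 T0
  T0 -> b
  T1 -> a
  X2 -> C B
  X3 -> S S
  X4 -> C B

Fill CYK table bottom-up — only the sub-triangle for w[6..7]:
  [6..6]={T0}  "b"  orig:{}
  [7..7]={T0}  "b"  orig:{}
  [6..7]={B,C}  "bb"

Original NTs in T[6,7] deriving "bb": ["B", "C"]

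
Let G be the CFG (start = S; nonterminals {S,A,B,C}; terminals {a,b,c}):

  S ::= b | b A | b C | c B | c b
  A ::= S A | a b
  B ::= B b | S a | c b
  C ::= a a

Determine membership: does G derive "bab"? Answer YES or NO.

Convert to CNF:
  S -> T1 A | T1 C | T2 B | T2 T1 | b
  A -> S A | T0 T1
  B -> B T1 | S T0 | T2 T1
  C -> T0 T0
  T0 -> a
  T1 -> b
  T2 -> c

Fill CYK table bottom-up:
  [0..0]={S,T1}  "b"  orig:{S}
  [1..1]={T0}  "a"  orig:{}
  [2..2]={S,T1}  "b"  orig:{S}
  [0..1]={B}  "ba"
  [1..2]={A}  "ab"
  [0..2]={A,B,S}  "bab"

S ∈ T[0,2] ⇒ YES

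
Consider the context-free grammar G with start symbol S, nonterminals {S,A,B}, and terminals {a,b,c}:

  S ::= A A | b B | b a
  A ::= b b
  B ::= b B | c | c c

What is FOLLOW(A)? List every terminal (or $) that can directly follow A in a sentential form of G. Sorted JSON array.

Compute FIRST by fixpoint:
[1]
  A via A→b b: +{b}
  B via B→b B: +{b}
  B via B→c: +{c}
  S via S→A A: +{b}
  S: {b}  A: {b}  B: {b,c}
[2] done
  S: {b}  A: {b}  B: {b,c}

FOLLOW iteration:
FOLLOW(S) := {$}
[1]
  S→A A: FOLLOW(A) ⊇ FIRST(A) = {b}; new: +{b}
  S→A A: FOLLOW(A) ⊇ FOLLOW(S) ⊇ {$}; new: +{$}
  S→b B: FOLLOW(B) ⊇ FOLLOW(S) ⊇ {$}; new: +{$}
  FOLLOW[S]={$}  FOLLOW[A]={$,b}  FOLLOW[B]={$}
[2] (stable)
  FOLLOW[S]={$}  FOLLOW[A]={$,b}  FOLLOW[B]={$}

FOLLOW(A) = ["$", "b"]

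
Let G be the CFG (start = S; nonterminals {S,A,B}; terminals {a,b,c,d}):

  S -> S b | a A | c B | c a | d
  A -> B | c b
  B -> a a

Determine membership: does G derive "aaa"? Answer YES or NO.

Convert to CNF:
  S -> S T2 | T0 A | T1 B | T1 T0 | d
  A -> T0 T0 | T1 T2
  B -> T0 T0
  T0 -> a
  T1 -> c
  T2 -> b

Fill CYK table bottom-up:
  cell(0,0) a: {T0}  orig:{}
  cell(1,1) a: {T0}  orig:{}
  cell(2,2) a: {T0}  orig:{}
  cell(0,1) aa: {A,B}
  cell(1,2) aa: {A,B}
  cell(0,2) aaa: {S}

S ∈ T[0,2] ⇒ YES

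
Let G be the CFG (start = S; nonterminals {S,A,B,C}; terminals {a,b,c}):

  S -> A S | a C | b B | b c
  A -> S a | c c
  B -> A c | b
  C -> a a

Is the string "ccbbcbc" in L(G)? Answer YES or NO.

CNF form of G:
  S -> A S | T0 C | T2 B | T2 T1
  A -> S T0 | T1 T1
  B -> A T1 | b
  C -> T0 T0
  T0 -> a
  T1 -> c
  T2 -> b

CYK fill:
  T[0,0] 'c' = {T1}  orig:{}
  T[1,1] 'c' = {T1}  orig:{}
  T[2,2] 'b' = {B,T2}  orig:{B}
  T[3,3] 'b' = {B,T2}  orig:{B}
  T[4,4] 'c' = {T1}  orig:{}
  T[5,5] 'b' = {B,T2}  orig:{B}
  T[6,6] 'c' = {T1}  orig:{}
  T[0,1] 'cc' = {A}
  T[1,2] 'cb' = ∅
  T[2,3] 'bb' = {S}
  T[3,4] 'bc' = {S}
  T[4,5] 'cb' = ∅
  T[5,6] 'bc' = {S}
  T[0,2] 'ccb' = ∅
  T[1,3] 'cbb' = ∅
  T[2,4] 'bbc' = ∅
  T[3,5] 'bcb' = ∅
  T[4,6] 'cbc' = ∅
  T[0,3] 'ccbb' = {S}
  T[1,4] 'cbbc' = ∅
  T[2,5] 'bbcb' = ∅
  T[3,6] 'bcbc' = ∅
  T[0,4] 'ccbbc' = ∅
  T[1,5] 'cbbcb' = ∅
  T[2,6] 'bbcbc' = ∅
  T[0,5] 'ccbbcb' = ∅
  T[1,6] 'cbbcbc' = ∅
  T[0,6] 'ccbbcbc' = ∅

S ∉ T[0,6] ⇒ NO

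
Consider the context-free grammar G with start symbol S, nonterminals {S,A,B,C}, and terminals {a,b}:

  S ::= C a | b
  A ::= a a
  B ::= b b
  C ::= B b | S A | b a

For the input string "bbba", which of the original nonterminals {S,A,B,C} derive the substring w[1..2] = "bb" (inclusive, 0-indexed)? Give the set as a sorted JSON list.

CNF form of G:
  S -> C T0 | b
  A -> T0 T0
  B -> T1 T1
  C -> B T1 | S A | T1 T0
  T0 -> a
  T1 -> b

CYK table (by increasing span) — only the sub-triangle for w[1..2]:
  [1..1]={S,T1}  "b"  orig:{S}
  [2..2]={S,T1}  "b"  orig:{S}
  [1..2]={B}  "bb"

Original NTs in T[1,2] deriving "bb": ["B"]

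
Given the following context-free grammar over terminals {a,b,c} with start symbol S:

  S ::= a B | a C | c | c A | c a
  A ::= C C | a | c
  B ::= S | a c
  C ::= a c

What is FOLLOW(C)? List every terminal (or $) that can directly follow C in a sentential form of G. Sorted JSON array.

FIRST iteration:
pass 1:
  A via A→a: +{a}
  A via A→c: +{c}
  B via B→a c: +{a}
  C via C→a c: +{a}
  S via S→a B: +{a}
  S via S→c: +{c}
  FIRST[S]={a,c}  FIRST[A]={a,c}  FIRST[B]={a}  FIRST[C]={a}
pass 2:
  B via B→S: +{c}
  FIRST[S]={a,c}  FIRST[A]={a,c}  FIRST[B]={a,c}  FIRST[C]={a}
pass 3: done
  FIRST[S]={a,c}  FIRST[A]={a,c}  FIRST[B]={a,c}  FIRST[C]={a}

FOLLOW iteration:
seed FOLLOW(S) with $
[1]
  A→C C: FOLLOW(C) ⊇ FIRST(C) = {a}; new: +{a}
  S→a B: FOLLOW(B) ⊇ FOLLOW(S) ⊇ {$}; new: +{$}
  S→a C: FOLLOW(C) ⊇ FOLLOW(S) ⊇ {$}; new: +{$}
  S→c A: FOLLOW(A) ⊇ FOLLOW(S) ⊇ {$}; new: +{$}
  S: {$}  A: {$}  B: {$}  C: {$,a}
[2] — fixpoint
  S: {$}  A: {$}  B: {$}  C: {$,a}

FOLLOW(C) = ["$", "a"]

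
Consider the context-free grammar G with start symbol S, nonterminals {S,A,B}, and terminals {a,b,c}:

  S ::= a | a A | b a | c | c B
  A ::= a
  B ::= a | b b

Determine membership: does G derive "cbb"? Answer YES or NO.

CNF form of G:
  S -> T0 T1 | T1 A | T2 B | a | c
  A -> a
  B -> T0 T0 | a
  T0 -> b
  T1 -> a
  T2 -> c

CYK table (by increasing span):
  [0..0]={S,T2}  "c"  orig:{S}
  [1..1]={T0}  "b"  orig:{}
  [2..2]={T0}  "b"  orig:{}
  [0..1]=∅  "cb"
  [1..2]={B}  "bb"
  [0..2]={S}  "cbb"

S ∈ T[0,2] ⇒ YES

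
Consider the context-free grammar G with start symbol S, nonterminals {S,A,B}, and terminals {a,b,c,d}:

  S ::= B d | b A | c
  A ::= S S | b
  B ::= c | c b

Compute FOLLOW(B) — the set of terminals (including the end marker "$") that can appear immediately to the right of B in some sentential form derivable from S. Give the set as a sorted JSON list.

FIRST sets, iterate to fixpoint:
pass 1:
  A via A→b: +{b}
  B via B→c: +{c}
  S via S→B d: +{c}
  S via S→b A: +{b}
  FIRST(S)={b,c}  FIRST(A)={b}  FIRST(B)={c}
pass 2:
  A via A→S S: +{c}
  FIRST(S)={b,c}  FIRST(A)={b,c}  FIRST(B)={c}
pass 3: done
  FIRST(S)={b,c}  FIRST(A)={b,c}  FIRST(B)={c}

FOLLOW iteration:
seed FOLLOW(S) with $
round 1:
  A→S S: FOLLOW(S) ⊇ FIRST(S) = {b,c}; new: +{b,c}
  S→B d: FOLLOW(B) ⊇ FIRST(d) = {d}; new: +{d}
  S→b A: FOLLOW(A) ⊇ FOLLOW(S) ⊇ {$,b,c}; new: +{$,b,c}
  FOLLOW(S)={$,b,c}  FOLLOW(A)={$,b,c}  FOLLOW(B)={d}
round 2: done
  FOLLOW(S)={$,b,c}  FOLLOW(A)={$,b,c}  FOLLOW(B)={d}

FOLLOW(B) = ["d"]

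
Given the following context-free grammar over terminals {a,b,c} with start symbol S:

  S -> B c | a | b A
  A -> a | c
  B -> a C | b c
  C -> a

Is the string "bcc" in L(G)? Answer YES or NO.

CNF form of G:
  S -> B T2 | T1 A | a
  A -> a | c
  B -> T0 C | T1 T2
  C -> a
  T0 -> a
  T1 -> b
  T2 -> c

Fill CYK table bottom-up:
  cell(0,0) b: {T1}  orig:{}
  cell(1,1) c: {A,T2}  orig:{A}
  cell(2,2) c: {A,T2}  orig:{A}
  cell(0,1) bc: {B,S}
  cell(1,2) cc: ∅
  cell(0,2) bcc: {S}

S ∈ T[0,2] ⇒ YES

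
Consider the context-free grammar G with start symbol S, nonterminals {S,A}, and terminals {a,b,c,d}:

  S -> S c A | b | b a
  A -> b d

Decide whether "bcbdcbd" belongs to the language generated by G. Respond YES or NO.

Convert to CNF:
  S -> S X4 | T0 T3 | b
  A -> T0 T1
  T0 -> b
  T1 -> d
  T2 -> c
  T3 -> a
  X4 -> T2 A

CYK fill:
  cell(0,0) b: {S,T0}  orig:{S}
  cell(1,1) c: {T2}  orig:{}
  cell(2,2) b: {S,T0}  orig:{S}
  cell(3,3) d: {T1}  orig:{}
  cell(4,4) c: {T2}  orig:{}
  cell(5,5) b: {S,T0}  orig:{S}
  cell(6,6) d: {T1}  orig:{}
  cell(0,1) bc: ∅
  cell(1,2) cb: ∅
  cell(2,3) bd: {A}
  cell(3,4) dc: ∅
  cell(4,5) cb: ∅
  cell(5,6) bd: {A}
  cell(0,2) bcb: ∅
  cell(1,3) cbd: {X4}  orig:{}
  cell(2,4) bdc: ∅
  cell(3,5) dcb: ∅
  cell(4,6) cbd: {X4}  orig:{}
  cell(0,3) bcbd: {S}
  cell(1,4) cbdc: ∅
  cell(2,5) bdcb: ∅
  cell(3,6) dcbd: ∅
  cell(0,4) bcbdc: ∅
  cell(1,5) cbdcb: ∅
  cell(2,6) bdcbd: ∅
  cell(0,5) bcbdcb: ∅
  cell(1,6) cbdcbd: ∅
  cell(0,6) bcbdcbd: {S}

S ∈ T[0,6] ⇒ YES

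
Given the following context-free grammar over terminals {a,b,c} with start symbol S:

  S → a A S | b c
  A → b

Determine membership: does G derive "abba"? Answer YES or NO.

CNF form of G:
  S -> T0 X3 | T1 T2
  A -> b
  T0 -> a
  T1 -> b
  T2 -> c
  X3 -> A S

Fill CYK table bottom-up:
  [0..0]={T0}  "a"  orig:{}
  [1..1]={A,T1}  "b"  orig:{A}
  [2..2]={A,T1}  "b"  orig:{A}
  [3..3]={T0}  "a"  orig:{}
  [0..1]=∅  "ab"
  [1..2]=∅  "bb"
  [2..3]=∅  "ba"
  [0..2]=∅  "abb"
  [1..3]=∅  "bba"
  [0..3]=∅  "abba"

S ∉ T[0,3] ⇒ NO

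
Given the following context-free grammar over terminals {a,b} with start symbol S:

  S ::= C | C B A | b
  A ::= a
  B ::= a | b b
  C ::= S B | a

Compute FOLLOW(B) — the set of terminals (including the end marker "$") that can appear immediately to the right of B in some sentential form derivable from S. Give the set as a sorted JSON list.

FIRST sets, iterate to fixpoint:
[1]
  A via A→a: +{a}
  B via B→a: +{a}
  B via B→b b: +{b}
  C via C→a: +{a}
  S via S→C: +{a}
  S via S→b: +{b}
  S: {a,b}  A: {a}  B: {a,b}  C: {a}
[2]
  C via C→S B: +{b}
  S: {a,b}  A: {a}  B: {a,b}  C: {a,b}
[3] — fixpoint
  S: {a,b}  A: {a}  B: {a,b}  C: {a,b}

FOLLOW sets:
FOLLOW(S) := {$}
iter 1:
  C→S B: FOLLOW(S) ⊇ FIRST(B) = {a,b}; new: +{a,b}
  S→C: FOLLOW(C) ⊇ FOLLOW(S) ⊇ {$,a,b}; new: +{$,a,b}
  S→C B A: FOLLOW(B) ⊇ FIRST(A) = {a}; new: +{a}
  S→C B A: FOLLOW(A) ⊇ FOLLOW(S) ⊇ {$,a,b}; new: +{$,a,b}
  S: {$,a,b}  A: {$,a,b}  B: {a}  C: {$,a,b}
iter 2:
  C→S B: FOLLOW(B) ⊇ FOLLOW(C) ⊇ {$,a,b}; new: +{$,b}
  S: {$,a,b}  A: {$,a,b}  B: {$,a,b}  C: {$,a,b}
iter 3: (no change)
  S: {$,a,b}  A: {$,a,b}  B: {$,a,b}  C: {$,a,b}

FOLLOW(B) = ["$", "a", "b"]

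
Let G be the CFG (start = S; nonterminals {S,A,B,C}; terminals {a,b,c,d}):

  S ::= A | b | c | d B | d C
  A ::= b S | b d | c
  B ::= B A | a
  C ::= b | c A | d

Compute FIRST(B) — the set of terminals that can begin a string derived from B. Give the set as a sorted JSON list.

FIRST iteration:
round 1:
  A via A→b S: +{b}
  A via A→c: +{c}
  B via B→a: +{a}
  C via C→b: +{b}
  C via C→c A: +{c}
  C via C→d: +{d}
  S via S→A: +{b,c}
  S via S→d B: +{d}
  FIRST[S]={b,c,d}  FIRST[A]={b,c}  FIRST[B]={a}  FIRST[C]={b,c,d}
round 2: done
  FIRST[S]={b,c,d}  FIRST[A]={b,c}  FIRST[B]={a}  FIRST[C]={b,c,d}

FIRST(B) = ["a"]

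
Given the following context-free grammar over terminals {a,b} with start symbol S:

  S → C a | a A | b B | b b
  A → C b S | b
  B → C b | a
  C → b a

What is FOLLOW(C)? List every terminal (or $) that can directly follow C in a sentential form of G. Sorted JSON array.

FIRST sets, iterate to fixpoint:
round 1:
  A via A→b: +{b}
  B via B→a: +{a}
  C via C→b a: +{b}
  S via S→C a: +{b}
  S via S→a A: +{a}
  FIRST[S]={a,b}  FIRST[A]={b}  FIRST[B]={a}  FIRST[C]={b}
round 2:
  B via B→C b: +{b}
  FIRST[S]={a,b}  FIRST[A]={b}  FIRST[B]={a,b}  FIRST[C]={b}
round 3: — fixpoint
  FIRST[S]={a,b}  FIRST[A]={b}  FIRST[B]={a,b}  FIRST[C]={b}

Compute FOLLOW by fixpoint:
initialize: $ ∈ FOLLOW(S)
pass 1:
  A→C b S: FOLLOW(C) ⊇ FIRST(b) = {b}; new: +{b}
  S→C a: FOLLOW(C) ⊇ FIRST(a) = {a}; new: +{a}
  S→a A: FOLLOW(A) ⊇ FOLLOW(S) ⊇ {$}; new: +{$}
  S→b B: FOLLOW(B) ⊇ FOLLOW(S) ⊇ {$}; new: +{$}
  FOLLOW[S]={$}  FOLLOW[A]={$}  FOLLOW[B]={$}  FOLLOW[C]={a,b}
pass 2: — fixpoint
  FOLLOW[S]={$}  FOLLOW[A]={$}  FOLLOW[B]={$}  FOLLOW[C]={a,b}

FOLLOW(C) = ["a", "b"]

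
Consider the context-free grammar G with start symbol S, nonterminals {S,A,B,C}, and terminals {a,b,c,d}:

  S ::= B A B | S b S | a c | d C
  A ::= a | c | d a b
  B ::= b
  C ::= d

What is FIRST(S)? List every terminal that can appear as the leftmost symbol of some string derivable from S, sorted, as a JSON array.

FIRST sets, iterate to fixpoint:
round 1:
  A via A→a: +{a}
  A via A→c: +{c}
  A via A→d a b: +{d}
  B via B→b: +{b}
  C via C→d: +{d}
  S via S→B A B: +{b}
  S via S→a c: +{a}
  S via S→d C: +{d}
  FIRST(S)={a,b,d}  FIRST(A)={a,c,d}  FIRST(B)={b}  FIRST(C)={d}
round 2: (stable)
  FIRST(S)={a,b,d}  FIRST(A)={a,c,d}  FIRST(B)={b}  FIRST(C)={d}

FIRST(S) = ["a", "b", "d"]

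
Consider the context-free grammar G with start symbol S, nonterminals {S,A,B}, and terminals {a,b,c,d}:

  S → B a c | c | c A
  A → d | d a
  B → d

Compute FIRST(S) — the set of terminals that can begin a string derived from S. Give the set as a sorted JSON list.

FIRST sets, iterate to fixpoint:
iter 1:
  A via A→d: +{d}
  B via B→d: +{d}
  S via S→B a c: +{d}
  S via S→c: +{c}
  FIRST[S]={c,d}  FIRST[A]={d}  FIRST[B]={d}
iter 2: — fixpoint
  FIRST[S]={c,d}  FIRST[A]={d}  FIRST[B]={d}

FIRST(S) = ["c", "d"]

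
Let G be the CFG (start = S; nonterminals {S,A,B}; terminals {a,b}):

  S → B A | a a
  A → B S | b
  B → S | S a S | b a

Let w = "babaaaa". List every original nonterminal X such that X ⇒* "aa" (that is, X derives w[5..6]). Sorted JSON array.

Convert to CNF:
  S -> B A | T0 T0
  A -> B S | b
  B -> B A | S X2 | T0 T0 | T1 T0
  T0 -> a
  T1 -> b
  X2 -> T0 S

CYK table (by increasing span) (cells [i..j] with 5 ≤ i ≤ j ≤ 6 only):
  T[5,5] 'a' = {T0}  orig:{}
  T[6,6] 'a' = {T0}  orig:{}
  T[5,6] 'aa' = {B,S}

Original NTs in T[5,6] deriving "aa": ["B", "S"]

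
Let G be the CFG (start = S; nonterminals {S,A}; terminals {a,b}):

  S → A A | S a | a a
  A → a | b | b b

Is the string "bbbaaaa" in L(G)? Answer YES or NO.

CNF form of G:
  S -> A A | S T1 | T1 T1
  A -> T0 T0 | a | b
  T0 -> b
  T1 -> a

Fill CYK table bottom-up:
  cell(0,0) b: {A,T0}  orig:{A}
  cell(1,1) b: {A,T0}  orig:{A}
  cell(2,2) b: {A,T0}  orig:{A}
  cell(3,3) a: {A,T1}  orig:{A}
  cell(4,4) a: {A,T1}  orig:{A}
  cell(5,5) a: {A,T1}  orig:{A}
  cell(6,6) a: {A,T1}  orig:{A}
  cell(0,1) bb: {A,S}
  cell(1,2) bb: {A,S}
  cell(2,3) ba: {S}
  cell(3,4) aa: {S}
  cell(4,5) aa: {S}
  cell(5,6) aa: {S}
  cell(0,2) bbb: {S}
  cell(1,3) bba: {S}
  cell(2,4) baa: {S}
  cell(3,5) aaa: {S}
  cell(4,6) aaa: {S}
  cell(0,3) bbba: {S}
  cell(1,4) bbaa: {S}
  cell(2,5) baaa: {S}
  cell(3,6) aaaa: {S}
  cell(0,4) bbbaa: {S}
  cell(1,5) bbaaa: {S}
  cell(2,6) baaaa: {S}
  cell(0,5) bbbaaa: {S}
  cell(1,6) bbaaaa: {S}
  cell(0,6) bbbaaaa: {S}

S ∈ T[0,6] ⇒ YES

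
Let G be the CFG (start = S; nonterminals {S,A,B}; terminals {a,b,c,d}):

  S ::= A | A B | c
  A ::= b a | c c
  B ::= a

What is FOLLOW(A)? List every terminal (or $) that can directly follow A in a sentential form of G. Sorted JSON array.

FIRST iteration:
iter 1:
  A via A→b a: +{b}
  A via A→c c: +{c}
  B via B→a: +{a}
  S via S→A: +{b,c}
  FIRST(S)={b,c}  FIRST(A)={b,c}  FIRST(B)={a}
iter 2: (stable)
  FIRST(S)={b,c}  FIRST(A)={b,c}  FIRST(B)={a}

FOLLOW sets:
seed FOLLOW(S) with $
[1]
  S→A: FOLLOW(A) ⊇ FOLLOW(S) ⊇ {$}; new: +{$}
  S→A B: FOLLOW(A) ⊇ FIRST(B) = {a}; new: +{a}
  S→A B: FOLLOW(B) ⊇ FOLLOW(S) ⊇ {$}; new: +{$}
  S: {$}  A: {$,a}  B: {$}
[2] (no change)
  S: {$}  A: {$,a}  B: {$}

FOLLOW(A) = ["$", "a"]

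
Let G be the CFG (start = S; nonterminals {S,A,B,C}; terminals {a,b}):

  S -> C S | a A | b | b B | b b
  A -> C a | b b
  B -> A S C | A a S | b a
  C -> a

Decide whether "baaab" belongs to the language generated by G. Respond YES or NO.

CNF form of G:
  S -> C S | T0 A | T1 B | T1 T1 | b
  A -> C T0 | T1 T1
  B -> A X2 | A X3 | T1 T0
  C -> a
  T0 -> a
  T1 -> b
  X2 -> S C
  X3 -> T0 S

CYK fill:
  T[0,0] 'b' = {S,T1}  orig:{S}
  T[1,1] 'a' = {C,T0}  orig:{C}
  T[2,2] 'a' = {C,T0}  orig:{C}
  T[3,3] 'a' = {C,T0}  orig:{C}
  T[4,4] 'b' = {S,T1}  orig:{S}
  T[0,1] 'ba' = {B,X2}  orig:{B}
  T[1,2] 'aa' = {A}
  T[2,3] 'aa' = {A}
  T[3,4] 'ab' = {S,X3}  orig:{S}
  T[0,2] 'baa' = ∅
  T[1,3] 'aaa' = {S}
  T[2,4] 'aab' = {S,X3}  orig:{S}
  T[0,3] 'baaa' = ∅
  T[1,4] 'aaab' = {B,S,X3}  orig:{B,S}
  T[0,4] 'baaab' = {S}

S ∈ T[0,4] ⇒ YES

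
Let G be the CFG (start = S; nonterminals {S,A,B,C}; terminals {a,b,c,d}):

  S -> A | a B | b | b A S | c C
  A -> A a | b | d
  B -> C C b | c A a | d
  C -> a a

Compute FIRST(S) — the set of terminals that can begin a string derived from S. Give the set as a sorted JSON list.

FIRST sets, iterate to fixpoint:
round 1:
  A via A→b: +{b}
  A via A→d: +{d}
  B via B→c A a: +{c}
  B via B→d: +{d}
  C via C→a a: +{a}
  S via S→A: +{b,d}
  S via S→a B: +{a}
  S via S→c C: +{c}
  S: {a,b,c,d}  A: {b,d}  B: {c,d}  C: {a}
round 2:
  B via B→C C b: +{a}
  S: {a,b,c,d}  A: {b,d}  B: {a,c,d}  C: {a}
round 3: (stable)
  S: {a,b,c,d}  A: {b,d}  B: {a,c,d}  C: {a}

FIRST(S) = ["a", "b", "c", "d"]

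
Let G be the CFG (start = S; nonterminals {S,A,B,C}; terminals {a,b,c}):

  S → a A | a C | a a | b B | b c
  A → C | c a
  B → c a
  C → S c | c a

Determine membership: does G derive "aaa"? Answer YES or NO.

CNF form of G:
  S -> T1 A | T1 C | T1 T1 | T2 B | T2 T0
  A -> S T0 | T0 T1
  B -> T0 T1
  C -> S T0 | T0 T1
  T0 -> c
  T1 -> a
  T2 -> b

CYK fill:
  [0..0]={T1}  "a"  orig:{}
  [1..1]={T1}  "a"  orig:{}
  [2..2]={T1}  "a"  orig:{}
  [0..1]={S}  "aa"
  [1..2]={S}  "aa"
  [0..2]=∅  "aaa"

S ∉ T[0,2] ⇒ NO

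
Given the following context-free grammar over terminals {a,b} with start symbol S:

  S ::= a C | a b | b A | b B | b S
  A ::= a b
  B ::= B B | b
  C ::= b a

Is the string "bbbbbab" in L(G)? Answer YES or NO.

CNF form of G:
  S -> T0 C | T0 T1 | T1 A | T1 B | T1 S
  A -> T0 T1
  B -> B B | b
  C -> T1 T0
  T0 -> a
  T1 -> b

CYK fill:
  [0..0]={B,T1}  "b"  orig:{B}
  [1..1]={B,T1}  "b"  orig:{B}
  [2..2]={B,T1}  "b"  orig:{B}
  [3..3]={B,T1}  "b"  orig:{B}
  [4..4]={B,T1}  "b"  orig:{B}
  [5..5]={T0}  "a"  orig:{}
  [6..6]={B,T1}  "b"  orig:{B}
  [0..1]={B,S}  "bb"
  [1..2]={B,S}  "bb"
  [2..3]={B,S}  "bb"
  [3..4]={B,S}  "bb"
  [4..5]={C}  "ba"
  [5..6]={A,S}  "ab"
  [0..2]={B,S}  "bbb"
  [1..3]={B,S}  "bbb"
  [2..4]={B,S}  "bbb"
  [3..5]=∅  "bba"
  [4..6]={S}  "bab"
  [0..3]={B,S}  "bbbb"
  [1..4]={B,S}  "bbbb"
  [2..5]=∅  "bbba"
  [3..6]={S}  "bbab"
  [0..4]={B,S}  "bbbbb"
  [1..5]=∅  "bbbba"
  [2..6]={S}  "bbbab"
  [0..5]=∅  "bbbbba"
  [1..6]={S}  "bbbbab"
  [0..6]={S}  "bbbbbab"

S ∈ T[0,6] ⇒ YES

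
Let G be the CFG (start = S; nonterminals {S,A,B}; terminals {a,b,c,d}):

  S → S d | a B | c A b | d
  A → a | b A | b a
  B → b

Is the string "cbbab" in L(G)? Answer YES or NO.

Convert to CNF:
  S -> S T2 | T1 B | T3 X4 | d
  A -> T0 A | T0 T1 | a
  B -> b
  T0 -> b
  T1 -> a
  T2 -> d
  T3 -> c
  X4 -> A T0

CYK table (by increasing span):
  T[0,0] 'c' = {T3}  orig:{}
  T[1,1] 'b' = {B,T0}  orig:{B}
  T[2,2] 'b' = {B,T0}  orig:{B}
  T[3,3] 'a' = {A,T1}  orig:{A}
  T[4,4] 'b' = {B,T0}  orig:{B}
  T[0,1] 'cb' = ∅
  T[1,2] 'bb' = ∅
  T[2,3] 'ba' = {A}
  T[3,4] 'ab' = {S,X4}  orig:{S}
  T[0,2] 'cbb' = ∅
  T[1,3] 'bba' = {A}
  T[2,4] 'bab' = {X4}  orig:{}
  T[0,3] 'cbba' = ∅
  T[1,4] 'bbab' = {X4}  orig:{}
  T[0,4] 'cbbab' = {S}

S ∈ T[0,4] ⇒ YES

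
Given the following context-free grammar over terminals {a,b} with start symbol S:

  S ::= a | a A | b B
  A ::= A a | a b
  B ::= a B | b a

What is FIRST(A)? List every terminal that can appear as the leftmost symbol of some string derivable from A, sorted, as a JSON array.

FIRST sets, iterate to fixpoint:
[1]
  A via A→a b: +{a}
  B via B→a B: +{a}
  B via B→b a: +{b}
  S via S→a: +{a}
  S via S→b B: +{b}
  S: {a,b}  A: {a}  B: {a,b}
[2] — fixpoint
  S: {a,b}  A: {a}  B: {a,b}

FIRST(A) = ["a"]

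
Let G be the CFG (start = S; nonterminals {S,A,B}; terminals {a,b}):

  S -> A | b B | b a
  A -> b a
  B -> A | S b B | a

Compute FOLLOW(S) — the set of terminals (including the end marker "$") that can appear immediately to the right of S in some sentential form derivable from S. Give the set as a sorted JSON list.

FIRST sets, iterate to fixpoint:
[1]
  A via A→b a: +{b}
  B via B→A: +{b}
  B via B→a: +{a}
  S via S→A: +{b}
  FIRST[S]={b}  FIRST[A]={b}  FIRST[B]={a,b}
[2] (stable)
  FIRST[S]={b}  FIRST[A]={b}  FIRST[B]={a,b}

FOLLOW iteration:
initialize: $ ∈ FOLLOW(S)
[1]
  B→S b B: FOLLOW(S) ⊇ FIRST(b) = {b}; new: +{b}
  S→A: FOLLOW(A) ⊇ FOLLOW(S) ⊇ {$,b}; new: +{$,b}
  S→b B: FOLLOW(B) ⊇ FOLLOW(S) ⊇ {$,b}; new: +{$,b}
  FOLLOW[S]={$,b}  FOLLOW[A]={$,b}  FOLLOW[B]={$,b}
[2] (no change)
  FOLLOW[S]={$,b}  FOLLOW[A]={$,b}  FOLLOW[B]={$,b}

FOLLOW(S) = ["$", "b"]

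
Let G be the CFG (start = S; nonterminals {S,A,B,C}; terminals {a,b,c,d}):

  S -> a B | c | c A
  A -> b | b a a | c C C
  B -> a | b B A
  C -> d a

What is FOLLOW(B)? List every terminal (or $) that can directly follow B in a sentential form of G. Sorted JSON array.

FIRST iteration:
pass 1:
  A via A→b: +{b}
  A via A→c C C: +{c}
  B via B→a: +{a}
  B via B→b B A: +{b}
  C via C→d a: +{d}
  S via S→a B: +{a}
  S via S→c: +{c}
  S: {a,c}  A: {b,c}  B: {a,b}  C: {d}
pass 2: (no change)
  S: {a,c}  A: {b,c}  B: {a,b}  C: {d}

Compute FOLLOW by fixpoint:
initialize: $ ∈ FOLLOW(S)
[1]
  A→c C C: FOLLOW(C) ⊇ FIRST(C) = {d}; new: +{d}
  B→b B A: FOLLOW(B) ⊇ FIRST(A) = {b,c}; new: +{b,c}
  B→b B A: FOLLOW(A) ⊇ FOLLOW(B) ⊇ {b,c}; new: +{b,c}
  S→a B: FOLLOW(B) ⊇ FOLLOW(S) ⊇ {$}; new: +{$}
  S→c A: FOLLOW(A) ⊇ FOLLOW(S) ⊇ {$}; new: +{$}
  FOLLOW[S]={$}  FOLLOW[A]={$,b,c}  FOLLOW[B]={$,b,c}  FOLLOW[C]={d}
[2]
  A→c C C: FOLLOW(C) ⊇ FOLLOW(A) ⊇ {$,b,c}; new: +{$,b,c}
  FOLLOW[S]={$}  FOLLOW[A]={$,b,c}  FOLLOW[B]={$,b,c}  FOLLOW[C]={$,b,c,d}
[3] (stable)
  FOLLOW[S]={$}  FOLLOW[A]={$,b,c}  FOLLOW[B]={$,b,c}  FOLLOW[C]={$,b,c,d}

FOLLOW(B) = ["$", "b", "c"]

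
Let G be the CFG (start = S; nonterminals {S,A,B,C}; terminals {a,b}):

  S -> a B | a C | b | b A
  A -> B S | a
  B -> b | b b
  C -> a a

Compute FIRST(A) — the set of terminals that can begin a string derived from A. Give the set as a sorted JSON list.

FIRST sets, iterate to fixpoint:
[1]
  A via A→a: +{a}
  B via B→b: +{b}
  C via C→a a: +{a}
  S via S→a B: +{a}
  S via S→b: +{b}
  S: {a,b}  A: {a}  B: {b}  C: {a}
[2]
  A via A→B S: +{b}
  S: {a,b}  A: {a,b}  B: {b}  C: {a}
[3] — fixpoint
  S: {a,b}  A: {a,b}  B: {b}  C: {a}

FIRST(A) = ["a", "b"]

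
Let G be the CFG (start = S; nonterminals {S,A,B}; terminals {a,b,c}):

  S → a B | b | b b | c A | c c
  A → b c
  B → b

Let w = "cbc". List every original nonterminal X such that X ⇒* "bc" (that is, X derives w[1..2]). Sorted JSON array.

Convert to CNF:
  S -> T0 T0 | T1 A | T1 T1 | T2 B | b
  A -> T0 T1
  B -> b
  T0 -> b
  T1 -> c
  T2 -> a

Fill CYK table bottom-up, restricted to cells inside w[1..2]:
  T[1,1] 'b' = {B,S,T0}  orig:{B,S}
  T[2,2] 'c' = {T1}  orig:{}
  T[1,2] 'bc' = {A}

Original NTs in T[1,2] deriving "bc": ["A"]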